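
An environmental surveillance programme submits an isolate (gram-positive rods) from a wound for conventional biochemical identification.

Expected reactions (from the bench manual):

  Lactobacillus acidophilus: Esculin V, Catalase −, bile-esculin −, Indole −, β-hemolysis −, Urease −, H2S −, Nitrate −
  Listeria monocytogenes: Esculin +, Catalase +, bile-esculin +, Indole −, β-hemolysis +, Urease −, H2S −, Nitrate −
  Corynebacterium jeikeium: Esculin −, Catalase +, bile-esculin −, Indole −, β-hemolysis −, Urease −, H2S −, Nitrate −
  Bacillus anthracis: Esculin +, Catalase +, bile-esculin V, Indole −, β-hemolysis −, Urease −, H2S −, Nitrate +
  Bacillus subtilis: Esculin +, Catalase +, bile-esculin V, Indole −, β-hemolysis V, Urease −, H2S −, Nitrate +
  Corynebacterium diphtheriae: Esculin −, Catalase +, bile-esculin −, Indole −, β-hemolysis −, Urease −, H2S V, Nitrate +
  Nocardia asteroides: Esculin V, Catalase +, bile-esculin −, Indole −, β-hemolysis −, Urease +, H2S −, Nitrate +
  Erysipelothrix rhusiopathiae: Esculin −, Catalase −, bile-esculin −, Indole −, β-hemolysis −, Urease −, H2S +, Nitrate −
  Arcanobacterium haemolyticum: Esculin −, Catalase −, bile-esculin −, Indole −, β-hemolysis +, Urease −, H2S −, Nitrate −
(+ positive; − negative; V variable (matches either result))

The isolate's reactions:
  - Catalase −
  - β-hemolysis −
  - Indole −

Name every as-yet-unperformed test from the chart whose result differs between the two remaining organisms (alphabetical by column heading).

Indole −: all 9 remaining candidates are consistent.
β-hemolysis −: excludes Listeria monocytogenes, Arcanobacterium haemolyticum — 7 left.
Catalase −: excludes 5 organisms — 2 left.
Two candidates remain: Erysipelothrix rhusiopathiae and Lactobacillus acidophilus.
  Esculin: − vs V — variable for at least one, does not separate.
  bile-esculin: − vs − — same for both, does not separate.
  Urease: − vs − — same for both, does not separate.
  H2S: Erysipelothrix rhusiopathiae +, Lactobacillus acidophilus − — discriminates.
  Nitrate: − vs − — same for both, does not separate.

H2S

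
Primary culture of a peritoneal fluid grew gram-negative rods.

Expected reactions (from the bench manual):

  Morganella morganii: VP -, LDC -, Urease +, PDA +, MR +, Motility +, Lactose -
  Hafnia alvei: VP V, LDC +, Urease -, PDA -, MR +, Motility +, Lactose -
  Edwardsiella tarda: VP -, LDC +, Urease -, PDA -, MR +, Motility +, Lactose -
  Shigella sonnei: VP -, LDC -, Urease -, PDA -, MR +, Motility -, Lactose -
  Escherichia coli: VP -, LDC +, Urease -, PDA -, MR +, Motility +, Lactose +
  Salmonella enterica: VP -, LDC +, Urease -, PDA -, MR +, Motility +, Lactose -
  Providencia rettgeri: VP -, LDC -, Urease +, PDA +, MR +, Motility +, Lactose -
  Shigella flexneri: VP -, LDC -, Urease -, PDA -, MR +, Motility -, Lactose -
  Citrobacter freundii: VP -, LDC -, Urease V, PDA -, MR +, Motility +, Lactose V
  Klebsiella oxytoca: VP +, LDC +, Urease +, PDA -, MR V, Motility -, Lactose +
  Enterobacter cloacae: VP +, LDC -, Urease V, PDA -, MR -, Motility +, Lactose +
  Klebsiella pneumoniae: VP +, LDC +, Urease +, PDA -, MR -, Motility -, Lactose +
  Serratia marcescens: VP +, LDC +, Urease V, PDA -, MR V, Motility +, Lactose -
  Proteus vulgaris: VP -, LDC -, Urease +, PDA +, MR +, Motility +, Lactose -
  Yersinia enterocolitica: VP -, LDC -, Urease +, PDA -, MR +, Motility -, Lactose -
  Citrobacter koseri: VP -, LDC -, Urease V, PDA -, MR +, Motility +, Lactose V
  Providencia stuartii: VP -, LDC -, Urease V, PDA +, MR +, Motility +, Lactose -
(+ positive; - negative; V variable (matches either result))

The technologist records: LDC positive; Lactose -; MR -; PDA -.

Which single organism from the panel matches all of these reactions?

Serratia marcescens

PDA -: excludes Morganella morganii, Providencia rettgeri, Proteus vulgaris, Providencia stuartii — 13 left.
Lactose -: excludes Escherichia coli, Klebsiella oxytoca, Enterobacter cloacae, Klebsiella pneumoniae — 9 left.
LDC +: excludes 5 organisms — 4 left.
MR -: excludes Hafnia alvei, Edwardsiella tarda, Salmonella enterica — 1 left.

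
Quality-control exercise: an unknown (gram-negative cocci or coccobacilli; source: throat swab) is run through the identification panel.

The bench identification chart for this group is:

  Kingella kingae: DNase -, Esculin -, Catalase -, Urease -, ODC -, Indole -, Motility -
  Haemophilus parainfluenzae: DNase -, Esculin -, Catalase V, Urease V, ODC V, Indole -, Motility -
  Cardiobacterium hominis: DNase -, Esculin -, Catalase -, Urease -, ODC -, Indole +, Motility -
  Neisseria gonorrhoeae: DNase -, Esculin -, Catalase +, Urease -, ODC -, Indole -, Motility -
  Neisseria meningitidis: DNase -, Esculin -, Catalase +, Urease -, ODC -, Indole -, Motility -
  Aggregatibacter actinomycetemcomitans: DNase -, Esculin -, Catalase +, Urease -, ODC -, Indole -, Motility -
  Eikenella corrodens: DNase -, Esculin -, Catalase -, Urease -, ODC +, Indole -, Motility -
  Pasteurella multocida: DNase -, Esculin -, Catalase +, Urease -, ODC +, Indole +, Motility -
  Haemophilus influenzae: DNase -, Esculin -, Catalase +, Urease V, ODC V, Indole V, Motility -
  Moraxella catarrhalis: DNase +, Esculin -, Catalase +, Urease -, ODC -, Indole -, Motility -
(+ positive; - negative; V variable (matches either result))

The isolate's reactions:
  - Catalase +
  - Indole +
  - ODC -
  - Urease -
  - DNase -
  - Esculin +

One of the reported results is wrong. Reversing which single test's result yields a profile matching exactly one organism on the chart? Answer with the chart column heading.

Esculin

As reported, no row in the chart matches all 6 reactions.
Reversing DNase → still no organism matches.
Reversing Esculin (to -) → unique match: Haemophilus influenzae.
Reversing Indole → still no organism matches.
Reversing Catalase → still no organism matches.
Reversing ODC → still no organism matches.
Reversing Urease → still no organism matches.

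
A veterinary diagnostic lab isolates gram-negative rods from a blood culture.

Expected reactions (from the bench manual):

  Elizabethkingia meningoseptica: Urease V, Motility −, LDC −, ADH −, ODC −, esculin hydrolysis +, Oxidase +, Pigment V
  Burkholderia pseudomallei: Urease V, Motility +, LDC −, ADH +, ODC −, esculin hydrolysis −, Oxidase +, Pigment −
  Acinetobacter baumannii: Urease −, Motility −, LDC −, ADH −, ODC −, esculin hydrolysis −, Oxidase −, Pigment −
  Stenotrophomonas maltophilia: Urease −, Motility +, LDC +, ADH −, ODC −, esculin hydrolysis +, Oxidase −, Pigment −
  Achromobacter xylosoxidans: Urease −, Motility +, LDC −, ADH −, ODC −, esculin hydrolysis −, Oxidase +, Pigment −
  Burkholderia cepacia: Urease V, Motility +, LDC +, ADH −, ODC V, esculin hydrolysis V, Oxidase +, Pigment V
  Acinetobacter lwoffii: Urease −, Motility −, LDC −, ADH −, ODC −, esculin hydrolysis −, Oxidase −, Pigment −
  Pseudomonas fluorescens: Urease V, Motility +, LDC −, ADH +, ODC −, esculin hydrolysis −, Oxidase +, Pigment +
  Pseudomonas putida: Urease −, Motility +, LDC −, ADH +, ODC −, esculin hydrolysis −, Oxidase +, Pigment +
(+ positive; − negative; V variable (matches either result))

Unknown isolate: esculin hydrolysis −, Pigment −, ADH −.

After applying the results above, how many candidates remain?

4

esculin hydrolysis −: excludes Elizabethkingia meningoseptica, Stenotrophomonas maltophilia — 7 left.
Pigment −: excludes Pseudomonas fluorescens, Pseudomonas putida — 5 left.
ADH −: excludes Burkholderia pseudomallei — 4 left.
Still consistent: Achromobacter xylosoxidans, Acinetobacter baumannii, Acinetobacter lwoffii, Burkholderia cepacia.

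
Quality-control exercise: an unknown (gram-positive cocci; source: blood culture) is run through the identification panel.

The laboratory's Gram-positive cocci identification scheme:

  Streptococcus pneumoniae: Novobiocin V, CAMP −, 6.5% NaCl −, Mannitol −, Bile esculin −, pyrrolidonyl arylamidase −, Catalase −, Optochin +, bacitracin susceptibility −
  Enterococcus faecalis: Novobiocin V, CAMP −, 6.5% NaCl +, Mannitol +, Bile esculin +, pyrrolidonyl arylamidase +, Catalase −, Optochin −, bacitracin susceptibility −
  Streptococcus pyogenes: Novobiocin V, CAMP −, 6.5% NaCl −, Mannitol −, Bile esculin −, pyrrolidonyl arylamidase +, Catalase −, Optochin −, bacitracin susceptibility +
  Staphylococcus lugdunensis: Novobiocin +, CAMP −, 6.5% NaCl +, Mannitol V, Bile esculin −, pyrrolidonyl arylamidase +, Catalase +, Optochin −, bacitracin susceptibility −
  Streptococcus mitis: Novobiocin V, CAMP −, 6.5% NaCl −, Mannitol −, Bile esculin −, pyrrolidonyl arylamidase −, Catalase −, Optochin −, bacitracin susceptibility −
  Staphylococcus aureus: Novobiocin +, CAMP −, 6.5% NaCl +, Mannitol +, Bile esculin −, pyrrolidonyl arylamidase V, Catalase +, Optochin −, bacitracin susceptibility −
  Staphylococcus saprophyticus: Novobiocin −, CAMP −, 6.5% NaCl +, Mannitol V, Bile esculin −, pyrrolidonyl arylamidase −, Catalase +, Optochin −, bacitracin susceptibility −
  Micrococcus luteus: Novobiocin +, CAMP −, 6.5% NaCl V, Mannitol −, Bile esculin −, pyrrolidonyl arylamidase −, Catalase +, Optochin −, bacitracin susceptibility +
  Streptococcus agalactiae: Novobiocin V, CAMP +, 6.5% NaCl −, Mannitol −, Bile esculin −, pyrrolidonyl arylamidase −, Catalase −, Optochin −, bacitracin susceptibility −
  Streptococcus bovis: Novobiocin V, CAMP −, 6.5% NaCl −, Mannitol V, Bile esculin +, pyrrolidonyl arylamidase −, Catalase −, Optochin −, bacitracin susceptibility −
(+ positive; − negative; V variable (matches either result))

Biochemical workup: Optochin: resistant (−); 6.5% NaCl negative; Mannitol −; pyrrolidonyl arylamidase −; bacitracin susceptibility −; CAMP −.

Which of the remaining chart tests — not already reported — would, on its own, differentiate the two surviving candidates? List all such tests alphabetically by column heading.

Bile esculin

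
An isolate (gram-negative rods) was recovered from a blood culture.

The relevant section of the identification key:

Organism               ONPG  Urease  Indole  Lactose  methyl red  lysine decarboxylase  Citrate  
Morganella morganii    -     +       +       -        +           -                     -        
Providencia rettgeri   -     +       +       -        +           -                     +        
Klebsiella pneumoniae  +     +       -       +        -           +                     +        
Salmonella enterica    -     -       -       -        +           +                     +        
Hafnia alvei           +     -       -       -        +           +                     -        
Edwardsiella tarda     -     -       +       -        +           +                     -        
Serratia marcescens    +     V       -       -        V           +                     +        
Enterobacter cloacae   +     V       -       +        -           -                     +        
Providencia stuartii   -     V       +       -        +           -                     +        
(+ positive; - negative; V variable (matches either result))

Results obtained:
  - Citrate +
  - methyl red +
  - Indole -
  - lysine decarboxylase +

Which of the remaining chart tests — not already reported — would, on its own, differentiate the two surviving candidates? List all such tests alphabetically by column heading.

ONPG

Indole -: excludes Morganella morganii, Providencia rettgeri, Edwardsiella tarda, Providencia stuartii — 5 left.
Citrate +: excludes Hafnia alvei — 4 left.
lysine decarboxylase +: excludes Enterobacter cloacae — 3 left.
methyl red +: excludes Klebsiella pneumoniae — 2 left.
Two candidates remain: Salmonella enterica and Serratia marcescens.
  ONPG: Salmonella enterica -, Serratia marcescens + — discriminates.
  Urease: - vs V — variable for at least one, does not separate.
  Lactose: - vs - — same for both, does not separate.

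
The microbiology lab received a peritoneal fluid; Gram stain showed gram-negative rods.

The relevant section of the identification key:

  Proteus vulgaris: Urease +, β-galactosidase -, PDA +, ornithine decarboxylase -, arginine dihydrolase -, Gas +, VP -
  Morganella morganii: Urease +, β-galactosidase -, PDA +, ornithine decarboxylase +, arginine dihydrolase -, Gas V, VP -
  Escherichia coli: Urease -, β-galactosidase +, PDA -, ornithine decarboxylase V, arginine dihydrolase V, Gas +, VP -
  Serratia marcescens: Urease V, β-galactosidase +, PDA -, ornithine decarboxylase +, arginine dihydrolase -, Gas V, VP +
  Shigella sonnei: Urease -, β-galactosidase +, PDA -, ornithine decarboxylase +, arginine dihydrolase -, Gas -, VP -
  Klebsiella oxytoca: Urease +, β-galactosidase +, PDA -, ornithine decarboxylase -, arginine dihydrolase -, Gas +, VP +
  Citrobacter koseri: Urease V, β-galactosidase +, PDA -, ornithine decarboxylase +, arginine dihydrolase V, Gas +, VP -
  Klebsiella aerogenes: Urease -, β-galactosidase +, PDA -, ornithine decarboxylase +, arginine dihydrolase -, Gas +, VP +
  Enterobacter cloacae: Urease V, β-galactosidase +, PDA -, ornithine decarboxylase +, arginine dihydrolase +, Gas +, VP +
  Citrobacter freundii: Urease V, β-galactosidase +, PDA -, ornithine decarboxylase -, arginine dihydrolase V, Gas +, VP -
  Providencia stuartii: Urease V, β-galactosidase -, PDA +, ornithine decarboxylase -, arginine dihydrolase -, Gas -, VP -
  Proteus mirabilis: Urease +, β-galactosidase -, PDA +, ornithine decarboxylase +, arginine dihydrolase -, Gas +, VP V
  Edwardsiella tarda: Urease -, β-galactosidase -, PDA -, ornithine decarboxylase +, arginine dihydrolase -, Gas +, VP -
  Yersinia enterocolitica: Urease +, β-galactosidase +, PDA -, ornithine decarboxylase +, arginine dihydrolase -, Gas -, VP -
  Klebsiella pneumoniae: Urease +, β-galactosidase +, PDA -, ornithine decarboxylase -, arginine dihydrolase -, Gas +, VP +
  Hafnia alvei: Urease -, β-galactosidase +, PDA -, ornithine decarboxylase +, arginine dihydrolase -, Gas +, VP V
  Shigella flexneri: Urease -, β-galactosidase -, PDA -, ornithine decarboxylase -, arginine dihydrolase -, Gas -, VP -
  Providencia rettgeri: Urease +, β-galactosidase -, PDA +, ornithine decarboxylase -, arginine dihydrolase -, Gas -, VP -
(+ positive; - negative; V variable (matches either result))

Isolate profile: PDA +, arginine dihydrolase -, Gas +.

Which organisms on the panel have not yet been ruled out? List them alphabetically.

Morganella morganii, Proteus mirabilis, Proteus vulgaris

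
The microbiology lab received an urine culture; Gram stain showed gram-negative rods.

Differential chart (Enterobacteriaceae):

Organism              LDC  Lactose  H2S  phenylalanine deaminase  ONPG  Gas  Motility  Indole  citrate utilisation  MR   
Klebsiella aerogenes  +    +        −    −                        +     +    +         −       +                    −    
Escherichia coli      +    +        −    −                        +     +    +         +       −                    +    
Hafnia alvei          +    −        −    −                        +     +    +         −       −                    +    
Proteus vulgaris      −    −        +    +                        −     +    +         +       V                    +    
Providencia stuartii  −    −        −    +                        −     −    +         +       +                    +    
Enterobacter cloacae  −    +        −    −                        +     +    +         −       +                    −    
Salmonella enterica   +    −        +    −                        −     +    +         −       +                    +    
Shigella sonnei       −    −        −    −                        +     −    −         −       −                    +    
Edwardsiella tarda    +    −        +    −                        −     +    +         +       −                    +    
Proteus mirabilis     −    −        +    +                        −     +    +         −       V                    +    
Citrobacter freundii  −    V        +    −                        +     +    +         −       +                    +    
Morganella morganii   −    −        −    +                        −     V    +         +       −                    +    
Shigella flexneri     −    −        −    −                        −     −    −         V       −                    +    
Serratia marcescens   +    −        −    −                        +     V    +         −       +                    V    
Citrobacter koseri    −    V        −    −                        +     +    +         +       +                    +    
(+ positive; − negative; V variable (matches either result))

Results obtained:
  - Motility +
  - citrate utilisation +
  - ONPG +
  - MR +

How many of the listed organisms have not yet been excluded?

citrate utilisation +: excludes 6 organisms — 9 left.
MR +: excludes Klebsiella aerogenes, Enterobacter cloacae — 7 left.
Motility +: all 7 remaining candidates are consistent.
ONPG +: excludes Proteus vulgaris, Providencia stuartii, Salmonella enterica, Proteus mirabilis — 3 left.
Still consistent: Citrobacter freundii, Citrobacter koseri, Serratia marcescens.

3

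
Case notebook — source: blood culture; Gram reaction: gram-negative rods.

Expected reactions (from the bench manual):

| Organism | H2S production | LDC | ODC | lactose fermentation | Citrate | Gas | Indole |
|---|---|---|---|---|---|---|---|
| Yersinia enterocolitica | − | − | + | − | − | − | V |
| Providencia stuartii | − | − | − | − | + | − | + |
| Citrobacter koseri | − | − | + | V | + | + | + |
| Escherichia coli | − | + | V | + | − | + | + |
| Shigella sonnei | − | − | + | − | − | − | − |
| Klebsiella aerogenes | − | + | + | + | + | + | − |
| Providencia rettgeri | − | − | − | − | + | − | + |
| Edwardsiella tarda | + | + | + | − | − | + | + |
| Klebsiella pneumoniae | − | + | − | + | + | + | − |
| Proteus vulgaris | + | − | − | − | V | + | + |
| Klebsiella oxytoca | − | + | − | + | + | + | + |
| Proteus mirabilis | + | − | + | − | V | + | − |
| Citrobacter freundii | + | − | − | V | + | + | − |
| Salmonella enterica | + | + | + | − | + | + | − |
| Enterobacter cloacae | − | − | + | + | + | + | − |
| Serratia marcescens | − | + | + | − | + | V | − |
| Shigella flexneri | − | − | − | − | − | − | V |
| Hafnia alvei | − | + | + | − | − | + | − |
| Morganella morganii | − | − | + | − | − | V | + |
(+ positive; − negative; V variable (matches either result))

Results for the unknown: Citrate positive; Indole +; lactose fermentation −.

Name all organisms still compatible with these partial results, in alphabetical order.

Citrobacter koseri, Proteus vulgaris, Providencia rettgeri, Providencia stuartii

Citrate +: excludes 7 organisms — 12 left.
Indole +: excludes 7 organisms — 5 left.
lactose fermentation −: excludes Klebsiella oxytoca — 4 left.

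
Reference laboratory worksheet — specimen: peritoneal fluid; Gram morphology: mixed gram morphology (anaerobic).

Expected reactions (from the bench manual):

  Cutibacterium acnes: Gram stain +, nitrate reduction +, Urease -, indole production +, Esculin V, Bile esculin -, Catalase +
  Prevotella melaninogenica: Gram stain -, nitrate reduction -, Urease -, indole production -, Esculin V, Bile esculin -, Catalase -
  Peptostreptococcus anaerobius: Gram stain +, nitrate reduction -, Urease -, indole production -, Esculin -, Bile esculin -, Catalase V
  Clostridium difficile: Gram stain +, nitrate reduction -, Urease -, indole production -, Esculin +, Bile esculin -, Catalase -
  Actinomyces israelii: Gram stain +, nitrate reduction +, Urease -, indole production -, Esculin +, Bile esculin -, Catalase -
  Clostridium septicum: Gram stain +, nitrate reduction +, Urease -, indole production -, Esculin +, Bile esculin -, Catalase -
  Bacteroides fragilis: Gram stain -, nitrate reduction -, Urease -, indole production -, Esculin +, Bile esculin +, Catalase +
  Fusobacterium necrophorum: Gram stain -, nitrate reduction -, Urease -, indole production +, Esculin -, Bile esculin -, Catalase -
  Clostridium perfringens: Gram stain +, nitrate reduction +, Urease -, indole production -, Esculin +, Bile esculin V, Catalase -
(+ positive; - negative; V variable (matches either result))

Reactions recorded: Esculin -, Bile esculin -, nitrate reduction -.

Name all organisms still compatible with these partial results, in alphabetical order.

Bile esculin -: excludes Bacteroides fragilis — 8 left.
nitrate reduction -: excludes Cutibacterium acnes, Actinomyces israelii, Clostridium septicum, Clostridium perfringens — 4 left.
Esculin -: excludes Clostridium difficile — 3 left.

Fusobacterium necrophorum, Peptostreptococcus anaerobius, Prevotella melaninogenica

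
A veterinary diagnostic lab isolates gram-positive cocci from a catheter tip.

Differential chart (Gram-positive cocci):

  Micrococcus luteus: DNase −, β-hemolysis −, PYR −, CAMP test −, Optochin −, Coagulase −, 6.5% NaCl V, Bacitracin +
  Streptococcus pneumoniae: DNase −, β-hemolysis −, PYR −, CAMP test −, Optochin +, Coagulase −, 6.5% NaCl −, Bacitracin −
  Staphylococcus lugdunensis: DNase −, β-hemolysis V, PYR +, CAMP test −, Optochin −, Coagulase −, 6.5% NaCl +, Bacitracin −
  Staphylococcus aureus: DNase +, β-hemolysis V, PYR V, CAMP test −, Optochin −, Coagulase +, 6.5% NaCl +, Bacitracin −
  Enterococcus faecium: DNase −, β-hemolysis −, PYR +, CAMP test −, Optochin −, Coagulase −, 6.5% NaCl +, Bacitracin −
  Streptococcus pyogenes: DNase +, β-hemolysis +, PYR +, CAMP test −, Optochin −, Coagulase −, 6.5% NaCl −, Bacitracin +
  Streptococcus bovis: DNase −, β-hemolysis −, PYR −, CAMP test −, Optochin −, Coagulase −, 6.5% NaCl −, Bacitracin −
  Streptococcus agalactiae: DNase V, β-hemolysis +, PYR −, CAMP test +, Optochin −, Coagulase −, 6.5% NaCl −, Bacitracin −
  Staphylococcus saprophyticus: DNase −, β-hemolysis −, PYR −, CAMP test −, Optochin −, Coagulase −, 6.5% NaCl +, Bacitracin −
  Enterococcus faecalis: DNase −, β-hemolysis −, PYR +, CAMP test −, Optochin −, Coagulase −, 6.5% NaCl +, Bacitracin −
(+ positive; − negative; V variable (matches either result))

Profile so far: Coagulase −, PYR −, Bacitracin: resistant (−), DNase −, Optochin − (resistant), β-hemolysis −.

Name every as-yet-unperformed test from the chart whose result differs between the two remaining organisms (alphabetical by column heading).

6.5% NaCl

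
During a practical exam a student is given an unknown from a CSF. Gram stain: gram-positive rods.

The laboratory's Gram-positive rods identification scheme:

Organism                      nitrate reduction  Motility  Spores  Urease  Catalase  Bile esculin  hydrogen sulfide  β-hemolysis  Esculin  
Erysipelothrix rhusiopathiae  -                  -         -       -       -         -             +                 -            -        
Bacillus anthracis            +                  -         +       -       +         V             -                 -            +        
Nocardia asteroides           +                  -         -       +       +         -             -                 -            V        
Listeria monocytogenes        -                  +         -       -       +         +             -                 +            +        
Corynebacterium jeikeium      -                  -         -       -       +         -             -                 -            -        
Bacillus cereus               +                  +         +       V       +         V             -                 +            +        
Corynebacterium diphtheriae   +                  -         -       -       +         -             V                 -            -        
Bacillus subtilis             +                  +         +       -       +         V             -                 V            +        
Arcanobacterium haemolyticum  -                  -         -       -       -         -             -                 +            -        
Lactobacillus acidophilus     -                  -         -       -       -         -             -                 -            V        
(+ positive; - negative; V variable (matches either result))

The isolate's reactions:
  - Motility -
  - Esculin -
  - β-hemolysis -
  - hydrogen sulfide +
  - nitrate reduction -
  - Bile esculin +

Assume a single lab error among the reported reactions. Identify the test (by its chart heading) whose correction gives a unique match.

Bile esculin

As reported, no row in the chart matches all 6 reactions.
Reversing hydrogen sulfide → still no organism matches.
Reversing Esculin → still no organism matches.
Reversing β-hemolysis → still no organism matches.
Reversing Motility → still no organism matches.
Reversing Bile esculin (to -) → unique match: Erysipelothrix rhusiopathiae.
Reversing nitrate reduction → still no organism matches.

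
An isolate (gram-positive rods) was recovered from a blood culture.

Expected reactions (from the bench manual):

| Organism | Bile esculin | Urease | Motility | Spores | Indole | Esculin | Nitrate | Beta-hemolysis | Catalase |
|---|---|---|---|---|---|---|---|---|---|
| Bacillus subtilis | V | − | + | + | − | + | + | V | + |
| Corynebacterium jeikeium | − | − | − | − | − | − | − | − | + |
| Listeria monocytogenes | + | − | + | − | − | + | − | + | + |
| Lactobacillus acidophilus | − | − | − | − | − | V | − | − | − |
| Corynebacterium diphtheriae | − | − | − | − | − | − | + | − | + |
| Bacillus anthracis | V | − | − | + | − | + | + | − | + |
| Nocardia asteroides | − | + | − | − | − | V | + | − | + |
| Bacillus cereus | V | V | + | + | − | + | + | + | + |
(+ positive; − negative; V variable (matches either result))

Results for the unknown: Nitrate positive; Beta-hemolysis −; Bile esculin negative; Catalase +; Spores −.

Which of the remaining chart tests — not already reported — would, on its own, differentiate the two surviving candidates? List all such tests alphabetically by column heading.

Urease

Beta-hemolysis −: excludes Listeria monocytogenes, Bacillus cereus — 6 left.
Catalase +: excludes Lactobacillus acidophilus — 5 left.
Nitrate +: excludes Corynebacterium jeikeium — 4 left.
Bile esculin −: all 4 remaining candidates are consistent.
Spores −: excludes Bacillus subtilis, Bacillus anthracis — 2 left.
Two candidates remain: Corynebacterium diphtheriae and Nocardia asteroides.
  Urease: Corynebacterium diphtheriae −, Nocardia asteroides + — discriminates.
  Motility: − vs − — same for both, does not separate.
  Indole: − vs − — same for both, does not separate.
  Esculin: − vs V — variable for at least one, does not separate.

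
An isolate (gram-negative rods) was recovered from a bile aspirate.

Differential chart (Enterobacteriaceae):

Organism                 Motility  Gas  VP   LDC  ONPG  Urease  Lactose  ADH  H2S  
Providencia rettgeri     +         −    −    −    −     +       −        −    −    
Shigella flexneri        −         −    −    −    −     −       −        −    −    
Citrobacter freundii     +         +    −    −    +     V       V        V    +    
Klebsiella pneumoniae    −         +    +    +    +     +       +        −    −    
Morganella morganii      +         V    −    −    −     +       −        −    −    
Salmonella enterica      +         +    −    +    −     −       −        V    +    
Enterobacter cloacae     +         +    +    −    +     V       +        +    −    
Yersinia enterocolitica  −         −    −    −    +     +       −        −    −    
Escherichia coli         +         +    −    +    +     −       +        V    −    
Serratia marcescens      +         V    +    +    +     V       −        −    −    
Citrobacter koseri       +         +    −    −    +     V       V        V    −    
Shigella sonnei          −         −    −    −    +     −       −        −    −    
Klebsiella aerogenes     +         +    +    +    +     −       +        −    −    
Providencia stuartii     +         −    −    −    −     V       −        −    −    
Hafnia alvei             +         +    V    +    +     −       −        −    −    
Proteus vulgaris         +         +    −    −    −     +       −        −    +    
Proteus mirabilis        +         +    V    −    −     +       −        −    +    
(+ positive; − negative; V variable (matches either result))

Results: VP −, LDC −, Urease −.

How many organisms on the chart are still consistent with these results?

VP −: excludes Klebsiella pneumoniae, Enterobacter cloacae, Serratia marcescens, Klebsiella aerogenes — 13 left.
Urease −: excludes 5 organisms — 8 left.
LDC −: excludes Salmonella enterica, Escherichia coli, Hafnia alvei — 5 left.
Still consistent: Citrobacter freundii, Citrobacter koseri, Providencia stuartii, Shigella flexneri, Shigella sonnei.

5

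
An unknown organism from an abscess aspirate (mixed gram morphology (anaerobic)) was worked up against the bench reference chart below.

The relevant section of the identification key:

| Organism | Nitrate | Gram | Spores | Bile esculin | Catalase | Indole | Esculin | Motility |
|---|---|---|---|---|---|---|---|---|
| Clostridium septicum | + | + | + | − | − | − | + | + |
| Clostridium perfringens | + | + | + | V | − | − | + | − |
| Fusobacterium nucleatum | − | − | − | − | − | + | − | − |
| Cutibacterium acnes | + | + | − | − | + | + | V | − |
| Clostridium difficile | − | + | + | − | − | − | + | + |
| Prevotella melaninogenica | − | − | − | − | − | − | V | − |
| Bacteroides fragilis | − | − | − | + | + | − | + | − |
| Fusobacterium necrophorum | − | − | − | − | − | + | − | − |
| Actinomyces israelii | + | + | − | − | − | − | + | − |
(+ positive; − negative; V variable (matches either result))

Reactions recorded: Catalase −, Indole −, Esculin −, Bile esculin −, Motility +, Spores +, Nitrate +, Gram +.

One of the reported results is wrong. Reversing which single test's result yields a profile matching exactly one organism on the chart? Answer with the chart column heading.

Esculin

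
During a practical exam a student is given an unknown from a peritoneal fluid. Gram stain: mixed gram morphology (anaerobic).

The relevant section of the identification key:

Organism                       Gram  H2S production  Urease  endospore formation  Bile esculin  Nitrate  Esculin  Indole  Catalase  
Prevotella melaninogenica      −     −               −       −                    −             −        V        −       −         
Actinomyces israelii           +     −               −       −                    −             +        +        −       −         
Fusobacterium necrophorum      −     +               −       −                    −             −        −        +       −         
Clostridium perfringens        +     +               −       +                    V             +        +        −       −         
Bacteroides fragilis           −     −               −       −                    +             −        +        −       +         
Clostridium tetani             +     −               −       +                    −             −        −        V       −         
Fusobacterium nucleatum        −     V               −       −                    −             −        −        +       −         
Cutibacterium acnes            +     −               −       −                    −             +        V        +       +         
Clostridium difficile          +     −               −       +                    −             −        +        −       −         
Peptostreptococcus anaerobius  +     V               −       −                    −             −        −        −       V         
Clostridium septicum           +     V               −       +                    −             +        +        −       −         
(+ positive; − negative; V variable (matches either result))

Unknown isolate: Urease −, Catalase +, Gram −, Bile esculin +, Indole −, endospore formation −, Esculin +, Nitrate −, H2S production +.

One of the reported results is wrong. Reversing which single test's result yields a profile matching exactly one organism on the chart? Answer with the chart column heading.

As reported, no row in the chart matches all 9 reactions.
Reversing H2S production (to −) → unique match: Bacteroides fragilis.
Reversing Urease → still no organism matches.
Reversing Bile esculin → still no organism matches.
Reversing Catalase → still no organism matches.
Reversing Nitrate → still no organism matches.
Reversing Esculin → still no organism matches.
Reversing Gram → still no organism matches.
Reversing Indole → still no organism matches.
Reversing endospore formation → still no organism matches.

H2S production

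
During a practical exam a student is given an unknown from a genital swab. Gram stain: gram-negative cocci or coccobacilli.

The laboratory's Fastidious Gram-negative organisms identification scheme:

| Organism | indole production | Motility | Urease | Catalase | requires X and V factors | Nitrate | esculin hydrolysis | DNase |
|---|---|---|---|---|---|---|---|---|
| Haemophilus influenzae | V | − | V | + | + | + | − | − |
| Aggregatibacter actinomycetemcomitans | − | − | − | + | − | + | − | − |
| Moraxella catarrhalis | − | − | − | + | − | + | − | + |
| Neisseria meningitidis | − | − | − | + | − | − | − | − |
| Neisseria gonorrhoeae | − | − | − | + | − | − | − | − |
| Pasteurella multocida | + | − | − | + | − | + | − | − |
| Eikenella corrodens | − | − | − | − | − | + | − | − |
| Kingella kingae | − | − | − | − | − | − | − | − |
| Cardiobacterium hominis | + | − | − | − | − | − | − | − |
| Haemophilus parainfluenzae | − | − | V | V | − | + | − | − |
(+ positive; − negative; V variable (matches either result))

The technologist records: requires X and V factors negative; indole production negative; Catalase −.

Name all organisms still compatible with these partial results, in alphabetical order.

Eikenella corrodens, Haemophilus parainfluenzae, Kingella kingae

Catalase −: excludes 6 organisms — 4 left.
indole production −: excludes Cardiobacterium hominis — 3 left.
requires X and V factors −: all 3 remaining candidates are consistent.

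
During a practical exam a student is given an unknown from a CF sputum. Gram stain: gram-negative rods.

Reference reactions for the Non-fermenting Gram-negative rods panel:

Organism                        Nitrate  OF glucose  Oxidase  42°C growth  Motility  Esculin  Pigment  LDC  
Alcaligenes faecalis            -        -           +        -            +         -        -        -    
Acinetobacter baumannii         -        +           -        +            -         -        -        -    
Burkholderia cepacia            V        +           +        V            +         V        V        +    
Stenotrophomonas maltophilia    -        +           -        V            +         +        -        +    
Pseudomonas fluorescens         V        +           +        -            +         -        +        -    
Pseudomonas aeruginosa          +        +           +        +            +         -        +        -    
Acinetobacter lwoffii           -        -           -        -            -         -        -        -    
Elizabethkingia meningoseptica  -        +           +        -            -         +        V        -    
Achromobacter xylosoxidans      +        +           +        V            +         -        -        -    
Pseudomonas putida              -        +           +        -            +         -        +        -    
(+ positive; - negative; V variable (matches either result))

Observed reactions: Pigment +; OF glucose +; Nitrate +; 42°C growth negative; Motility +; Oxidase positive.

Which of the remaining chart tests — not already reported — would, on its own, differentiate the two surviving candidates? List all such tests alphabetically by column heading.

LDC

Nitrate +: excludes 6 organisms — 4 left.
Oxidase +: all 4 remaining candidates are consistent.
OF glucose +: all 4 remaining candidates are consistent.
Motility +: all 4 remaining candidates are consistent.
42°C growth -: excludes Pseudomonas aeruginosa — 3 left.
Pigment +: excludes Achromobacter xylosoxidans — 2 left.
Two candidates remain: Burkholderia cepacia and Pseudomonas fluorescens.
  Esculin: V vs - — variable for at least one, does not separate.
  LDC: Burkholderia cepacia +, Pseudomonas fluorescens - — discriminates.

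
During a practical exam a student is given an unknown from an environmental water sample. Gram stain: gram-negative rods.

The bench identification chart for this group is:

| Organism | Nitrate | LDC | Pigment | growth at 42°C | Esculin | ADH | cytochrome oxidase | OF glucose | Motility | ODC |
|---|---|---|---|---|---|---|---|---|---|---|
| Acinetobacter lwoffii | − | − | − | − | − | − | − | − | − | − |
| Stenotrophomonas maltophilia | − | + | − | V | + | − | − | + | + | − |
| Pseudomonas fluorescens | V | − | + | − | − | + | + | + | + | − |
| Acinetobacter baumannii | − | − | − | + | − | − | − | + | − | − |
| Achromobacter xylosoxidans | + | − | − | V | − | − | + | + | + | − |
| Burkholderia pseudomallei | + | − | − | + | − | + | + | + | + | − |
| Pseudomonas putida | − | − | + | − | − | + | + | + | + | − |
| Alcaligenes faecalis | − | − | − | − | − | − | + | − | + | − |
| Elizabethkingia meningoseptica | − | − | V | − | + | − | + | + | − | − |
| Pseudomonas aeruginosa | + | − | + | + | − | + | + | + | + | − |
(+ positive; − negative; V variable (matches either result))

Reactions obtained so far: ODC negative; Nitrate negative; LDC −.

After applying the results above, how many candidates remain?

6

Nitrate −: excludes Achromobacter xylosoxidans, Burkholderia pseudomallei, Pseudomonas aeruginosa — 7 left.
ODC −: all 7 remaining candidates are consistent.
LDC −: excludes Stenotrophomonas maltophilia — 6 left.
Still consistent: Acinetobacter baumannii, Acinetobacter lwoffii, Alcaligenes faecalis, Elizabethkingia meningoseptica, Pseudomonas fluorescens, Pseudomonas putida.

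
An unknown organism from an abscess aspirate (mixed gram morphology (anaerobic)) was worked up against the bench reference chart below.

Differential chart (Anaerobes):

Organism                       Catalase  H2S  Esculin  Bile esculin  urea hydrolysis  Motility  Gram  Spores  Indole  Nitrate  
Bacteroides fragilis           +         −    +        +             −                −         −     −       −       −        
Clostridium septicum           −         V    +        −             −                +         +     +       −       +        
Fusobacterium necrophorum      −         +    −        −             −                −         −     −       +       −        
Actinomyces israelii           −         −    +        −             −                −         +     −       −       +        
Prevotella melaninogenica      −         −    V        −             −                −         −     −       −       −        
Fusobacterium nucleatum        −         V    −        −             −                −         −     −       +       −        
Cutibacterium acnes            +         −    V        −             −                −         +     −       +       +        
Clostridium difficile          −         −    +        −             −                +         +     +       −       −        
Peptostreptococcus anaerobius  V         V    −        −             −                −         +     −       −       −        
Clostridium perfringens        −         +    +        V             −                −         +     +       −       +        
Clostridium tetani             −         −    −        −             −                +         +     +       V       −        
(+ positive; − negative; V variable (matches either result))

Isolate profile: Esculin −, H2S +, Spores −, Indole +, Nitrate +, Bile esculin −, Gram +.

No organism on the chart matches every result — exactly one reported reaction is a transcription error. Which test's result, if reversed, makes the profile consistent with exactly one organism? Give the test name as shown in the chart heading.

H2S

As reported, no row in the chart matches all 7 reactions.
Reversing Indole → still no organism matches.
Reversing Spores → still no organism matches.
Reversing Gram → still no organism matches.
Reversing Esculin → still no organism matches.
Reversing Nitrate → still no organism matches.
Reversing H2S (to −) → unique match: Cutibacterium acnes.
Reversing Bile esculin → still no organism matches.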